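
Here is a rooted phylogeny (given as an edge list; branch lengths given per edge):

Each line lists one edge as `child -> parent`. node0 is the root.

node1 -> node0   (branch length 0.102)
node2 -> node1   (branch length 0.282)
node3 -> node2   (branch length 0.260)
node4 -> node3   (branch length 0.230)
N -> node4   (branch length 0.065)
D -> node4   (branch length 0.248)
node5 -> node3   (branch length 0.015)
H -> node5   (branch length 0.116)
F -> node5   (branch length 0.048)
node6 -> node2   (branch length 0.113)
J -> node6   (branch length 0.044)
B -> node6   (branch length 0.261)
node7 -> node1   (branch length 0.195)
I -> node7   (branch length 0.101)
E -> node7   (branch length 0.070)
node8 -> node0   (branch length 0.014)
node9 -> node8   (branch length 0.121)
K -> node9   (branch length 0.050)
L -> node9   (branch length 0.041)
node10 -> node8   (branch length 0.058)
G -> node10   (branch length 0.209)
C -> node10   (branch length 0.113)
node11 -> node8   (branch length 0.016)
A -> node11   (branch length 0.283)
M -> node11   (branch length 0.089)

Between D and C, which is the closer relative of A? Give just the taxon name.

The MRCA of A and C subtends ((K,L),(G,C),(A,M)) (6 taxa).
The MRCA of A and D is the root, subtending the entire tree (14 taxa).
The first is nested inside the second, so A shares a more recent common ancestor with C.

C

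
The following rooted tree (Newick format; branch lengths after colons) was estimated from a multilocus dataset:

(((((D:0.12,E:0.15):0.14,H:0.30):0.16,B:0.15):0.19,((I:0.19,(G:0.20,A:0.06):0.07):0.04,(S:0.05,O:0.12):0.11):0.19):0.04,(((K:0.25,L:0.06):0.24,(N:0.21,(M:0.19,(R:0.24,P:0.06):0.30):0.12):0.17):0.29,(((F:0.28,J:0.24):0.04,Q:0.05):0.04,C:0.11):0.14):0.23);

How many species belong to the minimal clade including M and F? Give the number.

The MRCA of M and F is the node subtending (((K,L),(N,(M,(R,P)))),(((F,J),Q),C)).
That clade contains 10 terminal taxa: C, F, J, K, L, M, N, P, Q, R.

10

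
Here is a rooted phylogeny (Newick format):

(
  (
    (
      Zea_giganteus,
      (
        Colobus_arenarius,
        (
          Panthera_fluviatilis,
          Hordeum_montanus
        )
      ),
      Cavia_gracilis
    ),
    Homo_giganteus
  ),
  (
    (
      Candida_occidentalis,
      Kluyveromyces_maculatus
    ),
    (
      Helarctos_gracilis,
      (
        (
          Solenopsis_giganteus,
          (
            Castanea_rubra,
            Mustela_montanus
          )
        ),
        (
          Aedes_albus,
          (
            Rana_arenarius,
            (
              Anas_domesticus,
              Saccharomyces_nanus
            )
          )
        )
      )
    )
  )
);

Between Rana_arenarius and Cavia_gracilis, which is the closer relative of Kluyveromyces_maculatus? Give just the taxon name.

The MRCA of Kluyveromyces_maculatus and Rana_arenarius subtends ((Candida_occidentalis,Kluyveromyces_maculatus),(Helarctos_gracilis,((Solenopsis_giganteus,(Castanea_rubra,Mustela_montanus)),(Aedes_albus,(Rana_arenarius,(Anas_domesticus,Saccharomyces_nanus)))))) (10 taxa).
The MRCA of Kluyveromyces_maculatus and Cavia_gracilis is the root, subtending the entire tree (16 taxa).
The first is nested inside the second, so Kluyveromyces_maculatus shares a more recent common ancestor with Rana_arenarius.

Rana_arenarius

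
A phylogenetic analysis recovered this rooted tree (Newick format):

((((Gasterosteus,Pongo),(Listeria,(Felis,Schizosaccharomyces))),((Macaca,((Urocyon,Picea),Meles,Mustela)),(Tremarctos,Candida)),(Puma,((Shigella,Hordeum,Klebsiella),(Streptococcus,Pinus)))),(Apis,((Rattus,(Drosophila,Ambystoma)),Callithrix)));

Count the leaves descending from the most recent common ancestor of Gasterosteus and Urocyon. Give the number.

The MRCA of Gasterosteus and Urocyon is the node subtending (((Gasterosteus,Pongo),(Listeria,(Felis,Schizosaccharomyces))),((Macaca,((Urocyon,Picea),Meles,Mustela)),(Tremarctos,Candida)),(Puma,((Shigella,Hordeum,Klebsiella),(Streptococcus,Pinus)))).
That clade contains 18 terminal taxa: Candida, Felis, Gasterosteus, Hordeum, Klebsiella, Listeria, Macaca, Meles, Mustela, Picea, Pinus, Pongo, Puma, Schizosaccharomyces, Shigella, Streptococcus, Tremarctos, Urocyon.

18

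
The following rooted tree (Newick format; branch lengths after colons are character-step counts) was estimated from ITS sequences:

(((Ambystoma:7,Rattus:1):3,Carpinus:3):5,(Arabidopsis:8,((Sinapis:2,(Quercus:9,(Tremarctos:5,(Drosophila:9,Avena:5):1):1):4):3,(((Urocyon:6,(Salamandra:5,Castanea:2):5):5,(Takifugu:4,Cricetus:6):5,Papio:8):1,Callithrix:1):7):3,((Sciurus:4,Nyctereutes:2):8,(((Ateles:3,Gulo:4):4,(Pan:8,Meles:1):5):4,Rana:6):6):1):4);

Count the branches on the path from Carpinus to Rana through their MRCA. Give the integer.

The MRCA of Carpinus and Rana is the root of the tree.
From Carpinus up to that node: 2 branches. From Rana up to the same node: 4 branches. Total: 2 + 4 = 6.

6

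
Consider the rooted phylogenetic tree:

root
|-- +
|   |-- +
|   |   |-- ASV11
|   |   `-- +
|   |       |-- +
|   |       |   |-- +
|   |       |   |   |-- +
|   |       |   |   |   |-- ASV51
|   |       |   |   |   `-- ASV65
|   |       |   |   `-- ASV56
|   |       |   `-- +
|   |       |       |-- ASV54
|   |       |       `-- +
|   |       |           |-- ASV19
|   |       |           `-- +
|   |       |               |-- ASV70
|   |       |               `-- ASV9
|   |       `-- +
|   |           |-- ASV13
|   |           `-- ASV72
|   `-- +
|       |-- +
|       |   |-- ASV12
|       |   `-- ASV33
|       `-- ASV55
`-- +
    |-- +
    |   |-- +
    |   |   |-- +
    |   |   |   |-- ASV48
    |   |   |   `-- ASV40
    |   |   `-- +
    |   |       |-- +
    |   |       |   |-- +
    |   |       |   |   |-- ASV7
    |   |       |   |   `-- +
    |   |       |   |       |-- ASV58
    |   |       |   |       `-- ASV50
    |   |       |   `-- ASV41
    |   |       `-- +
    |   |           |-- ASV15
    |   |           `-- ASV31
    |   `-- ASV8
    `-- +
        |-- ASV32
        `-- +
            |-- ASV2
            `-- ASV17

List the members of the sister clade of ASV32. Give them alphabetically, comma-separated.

ASV17, ASV2

ASV32 attaches to the tree at the node subtending (ASV32,(ASV2,ASV17)).
The other lineage descending from that same node — the sister group — is (ASV2,ASV17); its 2 tips in alphabetical order are the answer.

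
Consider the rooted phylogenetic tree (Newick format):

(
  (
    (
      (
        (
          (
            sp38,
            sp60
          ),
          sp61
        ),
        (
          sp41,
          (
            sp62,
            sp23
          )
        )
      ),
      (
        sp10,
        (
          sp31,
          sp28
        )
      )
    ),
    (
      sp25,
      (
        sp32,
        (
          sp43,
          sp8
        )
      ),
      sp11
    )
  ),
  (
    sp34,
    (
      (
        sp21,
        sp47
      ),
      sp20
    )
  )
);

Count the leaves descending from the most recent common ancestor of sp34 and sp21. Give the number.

4

The MRCA of sp34 and sp21 is the node subtending (sp34,((sp21,sp47),sp20)).
That clade contains 4 terminal taxa: sp20, sp21, sp34, sp47.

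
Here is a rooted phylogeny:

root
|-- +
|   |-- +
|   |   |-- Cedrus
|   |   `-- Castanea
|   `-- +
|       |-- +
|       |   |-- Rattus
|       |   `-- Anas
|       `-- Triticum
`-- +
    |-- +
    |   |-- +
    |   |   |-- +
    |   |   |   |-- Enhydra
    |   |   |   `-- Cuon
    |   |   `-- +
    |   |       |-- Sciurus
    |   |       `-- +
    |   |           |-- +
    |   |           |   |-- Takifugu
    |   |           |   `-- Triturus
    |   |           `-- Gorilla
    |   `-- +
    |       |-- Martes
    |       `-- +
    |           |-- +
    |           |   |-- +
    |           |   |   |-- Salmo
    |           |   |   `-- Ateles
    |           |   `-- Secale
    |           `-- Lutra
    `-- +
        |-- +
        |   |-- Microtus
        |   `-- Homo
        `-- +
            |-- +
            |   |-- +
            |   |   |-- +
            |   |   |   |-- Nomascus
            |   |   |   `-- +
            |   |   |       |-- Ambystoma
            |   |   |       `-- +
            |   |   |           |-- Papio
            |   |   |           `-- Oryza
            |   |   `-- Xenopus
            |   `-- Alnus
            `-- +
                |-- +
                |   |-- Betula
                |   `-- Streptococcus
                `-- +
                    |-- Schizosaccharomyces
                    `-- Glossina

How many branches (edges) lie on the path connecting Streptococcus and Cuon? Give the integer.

The MRCA of Streptococcus and Cuon is the node subtending ((((Enhydra,Cuon),(Sciurus,((Takifugu,Triturus),Gorilla))),(Martes,(((Salmo,Ateles),Secale),Lutra))),((Microtus,Homo),((((Nomascus,(Ambystoma,(Papio,Oryza))),Xenopus),Alnus),((Betula,Streptococcus),(Schizosaccharomyces,Glossina))))).
From Streptococcus up to that node: 5 branches. From Cuon up to the same node: 4 branches. Total: 5 + 4 = 9.

9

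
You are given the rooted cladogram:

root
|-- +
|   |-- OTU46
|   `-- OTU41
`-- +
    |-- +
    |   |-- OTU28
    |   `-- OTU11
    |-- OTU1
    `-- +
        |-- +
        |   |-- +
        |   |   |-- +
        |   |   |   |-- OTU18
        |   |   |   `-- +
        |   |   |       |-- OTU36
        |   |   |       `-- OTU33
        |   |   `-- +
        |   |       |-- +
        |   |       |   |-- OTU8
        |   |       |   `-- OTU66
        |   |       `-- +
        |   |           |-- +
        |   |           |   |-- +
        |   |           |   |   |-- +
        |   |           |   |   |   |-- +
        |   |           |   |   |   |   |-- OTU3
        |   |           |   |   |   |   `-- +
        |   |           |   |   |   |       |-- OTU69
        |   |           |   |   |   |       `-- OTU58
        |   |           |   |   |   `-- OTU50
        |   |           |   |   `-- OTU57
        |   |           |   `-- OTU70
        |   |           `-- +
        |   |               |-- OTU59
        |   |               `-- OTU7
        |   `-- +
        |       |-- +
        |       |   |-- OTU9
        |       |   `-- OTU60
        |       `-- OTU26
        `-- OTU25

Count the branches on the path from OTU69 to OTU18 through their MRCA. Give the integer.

The MRCA of OTU69 and OTU18 is the node subtending ((OTU18,(OTU36,OTU33)),((OTU8,OTU66),(((((OTU3,(OTU69,OTU58)),OTU50),OTU57),OTU70),(OTU59,OTU7)))).
From OTU69 up to that node: 8 branches. From OTU18 up to the same node: 2 branches. Total: 8 + 2 = 10.

10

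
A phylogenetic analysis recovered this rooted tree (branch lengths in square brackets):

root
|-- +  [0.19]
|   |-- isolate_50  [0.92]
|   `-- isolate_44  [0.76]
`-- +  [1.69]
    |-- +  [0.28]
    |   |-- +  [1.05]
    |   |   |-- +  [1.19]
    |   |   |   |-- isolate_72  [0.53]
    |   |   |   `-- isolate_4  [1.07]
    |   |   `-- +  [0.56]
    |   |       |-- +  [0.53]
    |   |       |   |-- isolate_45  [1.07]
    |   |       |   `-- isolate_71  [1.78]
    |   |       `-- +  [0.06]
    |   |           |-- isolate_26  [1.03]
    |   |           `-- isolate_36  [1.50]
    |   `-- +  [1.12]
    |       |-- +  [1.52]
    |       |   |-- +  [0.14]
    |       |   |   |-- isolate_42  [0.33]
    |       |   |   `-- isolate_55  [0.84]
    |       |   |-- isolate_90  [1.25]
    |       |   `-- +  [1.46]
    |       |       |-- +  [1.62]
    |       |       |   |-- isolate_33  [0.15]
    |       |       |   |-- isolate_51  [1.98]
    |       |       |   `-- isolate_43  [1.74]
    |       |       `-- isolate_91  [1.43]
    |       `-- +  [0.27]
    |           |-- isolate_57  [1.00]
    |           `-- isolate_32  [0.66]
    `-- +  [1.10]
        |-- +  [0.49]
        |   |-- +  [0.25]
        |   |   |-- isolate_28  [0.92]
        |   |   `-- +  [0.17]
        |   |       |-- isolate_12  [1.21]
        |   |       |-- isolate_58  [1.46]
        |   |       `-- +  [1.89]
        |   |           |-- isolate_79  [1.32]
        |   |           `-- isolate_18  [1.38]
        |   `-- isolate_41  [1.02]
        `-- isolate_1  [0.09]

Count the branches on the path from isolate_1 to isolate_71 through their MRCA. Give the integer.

7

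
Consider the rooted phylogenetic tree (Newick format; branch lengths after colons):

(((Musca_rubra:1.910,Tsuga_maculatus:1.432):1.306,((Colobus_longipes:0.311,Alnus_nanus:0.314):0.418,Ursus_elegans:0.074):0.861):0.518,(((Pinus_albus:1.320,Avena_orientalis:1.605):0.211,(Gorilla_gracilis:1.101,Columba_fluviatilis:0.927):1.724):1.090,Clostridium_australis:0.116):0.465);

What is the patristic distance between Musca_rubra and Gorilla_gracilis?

8.114

The path runs Musca_rubra → … → MRCA → … → Gorilla_gracilis; the MRCA is the root of the tree.
Branch lengths along that path: 1.910 + 1.306 + 0.518 + 0.465 + 1.090 + 1.724 + 1.101 = 8.114.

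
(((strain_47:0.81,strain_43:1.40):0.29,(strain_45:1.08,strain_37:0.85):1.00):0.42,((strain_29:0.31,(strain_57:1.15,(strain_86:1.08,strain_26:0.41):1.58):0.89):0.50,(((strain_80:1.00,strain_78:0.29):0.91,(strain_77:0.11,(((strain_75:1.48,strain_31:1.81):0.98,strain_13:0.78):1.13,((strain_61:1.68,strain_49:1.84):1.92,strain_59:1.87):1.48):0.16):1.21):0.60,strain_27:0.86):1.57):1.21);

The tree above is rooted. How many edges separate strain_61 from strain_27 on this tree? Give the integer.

7

The MRCA of strain_61 and strain_27 is the node subtending (((strain_80,strain_78),(strain_77,(((strain_75,strain_31),strain_13),((strain_61,strain_49),strain_59)))),strain_27).
From strain_61 up to that node: 6 branches. From strain_27 up to the same node: 1 branch. Total: 6 + 1 = 7.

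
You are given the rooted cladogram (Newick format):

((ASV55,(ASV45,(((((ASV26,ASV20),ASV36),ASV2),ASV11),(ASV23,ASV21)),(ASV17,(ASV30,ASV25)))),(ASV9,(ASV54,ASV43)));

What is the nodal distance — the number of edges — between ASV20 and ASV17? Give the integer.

8

The MRCA of ASV20 and ASV17 is the node subtending (ASV45,(((((ASV26,ASV20),ASV36),ASV2),ASV11),(ASV23,ASV21)),(ASV17,(ASV30,ASV25))).
From ASV20 up to that node: 6 branches. From ASV17 up to the same node: 2 branches. Total: 6 + 2 = 8.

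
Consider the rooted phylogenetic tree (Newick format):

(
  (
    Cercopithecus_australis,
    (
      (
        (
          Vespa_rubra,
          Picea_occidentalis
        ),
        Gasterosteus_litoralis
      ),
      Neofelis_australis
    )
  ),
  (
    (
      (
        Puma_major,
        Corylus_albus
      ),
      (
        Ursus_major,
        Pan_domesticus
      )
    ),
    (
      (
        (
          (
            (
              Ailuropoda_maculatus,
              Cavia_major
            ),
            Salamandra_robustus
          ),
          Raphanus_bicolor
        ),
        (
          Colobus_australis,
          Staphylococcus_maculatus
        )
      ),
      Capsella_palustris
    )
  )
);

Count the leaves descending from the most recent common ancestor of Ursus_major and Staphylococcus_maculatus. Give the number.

11

The MRCA of Ursus_major and Staphylococcus_maculatus is the node subtending (((Puma_major,Corylus_albus),(Ursus_major,Pan_domesticus)),(((((Ailuropoda_maculatus,Cavia_major),Salamandra_robustus),Raphanus_bicolor),(Colobus_australis,Staphylococcus_maculatus)),Capsella_palustris)).
That clade contains 11 terminal taxa: Ailuropoda_maculatus, Capsella_palustris, Cavia_major, Colobus_australis, Corylus_albus, Pan_domesticus, Puma_major, Raphanus_bicolor, Salamandra_robustus, Staphylococcus_maculatus, Ursus_major.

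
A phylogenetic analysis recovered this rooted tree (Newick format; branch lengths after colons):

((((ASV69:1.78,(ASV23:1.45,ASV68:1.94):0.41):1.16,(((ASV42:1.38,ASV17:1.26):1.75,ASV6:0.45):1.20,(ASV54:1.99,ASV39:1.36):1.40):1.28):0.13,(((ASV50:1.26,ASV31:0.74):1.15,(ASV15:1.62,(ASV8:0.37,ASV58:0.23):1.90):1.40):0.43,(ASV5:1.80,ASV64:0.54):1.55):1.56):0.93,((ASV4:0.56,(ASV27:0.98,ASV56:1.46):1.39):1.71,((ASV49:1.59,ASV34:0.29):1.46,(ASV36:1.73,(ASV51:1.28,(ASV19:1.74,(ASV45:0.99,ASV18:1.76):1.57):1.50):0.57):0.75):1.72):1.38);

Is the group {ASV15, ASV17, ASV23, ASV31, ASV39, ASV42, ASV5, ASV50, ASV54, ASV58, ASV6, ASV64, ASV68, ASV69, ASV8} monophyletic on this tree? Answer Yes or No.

The most recent common ancestor of these taxa subtends (((ASV69,(ASV23,ASV68)),(((ASV42,ASV17),ASV6),(ASV54,ASV39))),(((ASV50,ASV31),(ASV15,(ASV8,ASV58))),(ASV5,ASV64))).
That clade has exactly 15 tips — every listed taxon and nothing else — so the group is monophyletic.

Yes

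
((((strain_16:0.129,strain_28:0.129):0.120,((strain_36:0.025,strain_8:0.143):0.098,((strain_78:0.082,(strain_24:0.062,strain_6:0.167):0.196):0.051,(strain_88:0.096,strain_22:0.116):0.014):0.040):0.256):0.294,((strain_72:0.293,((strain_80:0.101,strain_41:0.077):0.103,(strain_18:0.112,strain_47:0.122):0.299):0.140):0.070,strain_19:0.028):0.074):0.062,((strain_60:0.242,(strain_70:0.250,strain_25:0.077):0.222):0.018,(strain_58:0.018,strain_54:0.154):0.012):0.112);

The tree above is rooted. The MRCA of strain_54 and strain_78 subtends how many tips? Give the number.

The MRCA of strain_54 and strain_78 is the root, so the clade is the entire tree.
That clade contains 20 terminal taxa: strain_16, strain_18, strain_19, strain_22, strain_24, strain_25, strain_28, strain_36, strain_41, strain_47, strain_54, strain_58, strain_6, strain_60, strain_70, strain_72, strain_78, strain_8, strain_80, strain_88.

20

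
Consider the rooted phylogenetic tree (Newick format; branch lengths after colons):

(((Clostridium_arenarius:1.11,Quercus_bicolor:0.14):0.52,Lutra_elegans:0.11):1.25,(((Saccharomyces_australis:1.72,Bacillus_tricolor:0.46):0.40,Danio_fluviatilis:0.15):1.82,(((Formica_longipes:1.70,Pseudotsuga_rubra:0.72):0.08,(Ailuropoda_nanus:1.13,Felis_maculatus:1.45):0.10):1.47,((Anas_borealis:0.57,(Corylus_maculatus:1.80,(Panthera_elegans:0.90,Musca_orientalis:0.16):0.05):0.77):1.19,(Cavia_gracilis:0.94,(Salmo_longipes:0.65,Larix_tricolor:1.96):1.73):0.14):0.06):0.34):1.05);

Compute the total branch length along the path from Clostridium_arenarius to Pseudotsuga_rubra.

6.54

The path runs Clostridium_arenarius → … → MRCA → … → Pseudotsuga_rubra; the MRCA is the root of the tree.
Branch lengths along that path: 1.11 + 0.52 + 1.25 + 1.05 + 0.34 + 1.47 + 0.08 + 0.72 = 6.54.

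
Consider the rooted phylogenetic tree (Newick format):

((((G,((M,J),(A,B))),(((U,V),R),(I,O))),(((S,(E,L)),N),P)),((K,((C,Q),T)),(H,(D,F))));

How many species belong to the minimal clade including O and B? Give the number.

The MRCA of O and B is the node subtending ((G,((M,J),(A,B))),(((U,V),R),(I,O))).
That clade contains 10 terminal taxa: A, B, G, I, J, M, O, R, U, V.

10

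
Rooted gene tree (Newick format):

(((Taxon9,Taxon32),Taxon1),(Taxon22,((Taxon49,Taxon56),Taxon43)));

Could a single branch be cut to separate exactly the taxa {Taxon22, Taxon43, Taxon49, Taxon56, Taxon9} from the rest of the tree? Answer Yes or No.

The MRCA of the listed taxa is the root, so the smallest clade containing them is the whole tree.
That clade also contains Taxon1, Taxon32, which are not in the proposed group, so the group is not monophyletic.

No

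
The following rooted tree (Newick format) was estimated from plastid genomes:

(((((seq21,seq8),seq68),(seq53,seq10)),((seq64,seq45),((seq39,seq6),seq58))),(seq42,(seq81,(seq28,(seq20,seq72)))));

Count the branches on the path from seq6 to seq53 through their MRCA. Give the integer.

7

The MRCA of seq6 and seq53 is the node subtending ((((seq21,seq8),seq68),(seq53,seq10)),((seq64,seq45),((seq39,seq6),seq58))).
From seq6 up to that node: 4 branches. From seq53 up to the same node: 3 branches. Total: 4 + 3 = 7.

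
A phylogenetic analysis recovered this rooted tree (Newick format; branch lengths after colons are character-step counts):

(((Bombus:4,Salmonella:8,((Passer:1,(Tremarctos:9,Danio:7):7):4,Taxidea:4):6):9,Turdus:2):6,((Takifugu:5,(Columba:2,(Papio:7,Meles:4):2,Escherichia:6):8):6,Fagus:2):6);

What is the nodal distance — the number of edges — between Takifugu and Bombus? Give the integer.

The MRCA of Takifugu and Bombus is the root of the tree.
From Takifugu up to that node: 3 branches. From Bombus up to the same node: 3 branches. Total: 3 + 3 = 6.

6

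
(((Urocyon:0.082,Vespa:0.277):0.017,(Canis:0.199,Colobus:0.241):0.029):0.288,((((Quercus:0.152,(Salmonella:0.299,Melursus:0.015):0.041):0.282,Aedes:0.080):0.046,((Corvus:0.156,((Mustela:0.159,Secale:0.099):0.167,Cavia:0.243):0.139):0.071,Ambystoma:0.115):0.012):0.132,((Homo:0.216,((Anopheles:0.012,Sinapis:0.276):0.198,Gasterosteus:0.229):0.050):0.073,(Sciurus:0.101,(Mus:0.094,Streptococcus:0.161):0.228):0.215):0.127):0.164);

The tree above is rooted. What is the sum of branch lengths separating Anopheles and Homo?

0.476

The path runs Anopheles → … → MRCA → … → Homo; the MRCA is the node subtending (Homo,((Anopheles,Sinapis),Gasterosteus)).
Branch lengths along that path: 0.012 + 0.198 + 0.050 + 0.216 = 0.476.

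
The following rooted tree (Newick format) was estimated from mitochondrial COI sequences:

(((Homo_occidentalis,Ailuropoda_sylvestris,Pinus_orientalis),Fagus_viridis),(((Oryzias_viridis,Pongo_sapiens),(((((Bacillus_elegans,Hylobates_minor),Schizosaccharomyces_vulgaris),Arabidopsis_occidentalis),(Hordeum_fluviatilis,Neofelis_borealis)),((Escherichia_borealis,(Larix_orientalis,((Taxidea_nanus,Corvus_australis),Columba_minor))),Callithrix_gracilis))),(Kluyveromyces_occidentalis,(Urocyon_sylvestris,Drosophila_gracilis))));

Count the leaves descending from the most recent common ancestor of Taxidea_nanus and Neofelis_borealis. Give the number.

12

The MRCA of Taxidea_nanus and Neofelis_borealis is the node subtending (((((Bacillus_elegans,Hylobates_minor),Schizosaccharomyces_vulgaris),Arabidopsis_occidentalis),(Hordeum_fluviatilis,Neofelis_borealis)),((Escherichia_borealis,(Larix_orientalis,((Taxidea_nanus,Corvus_australis),Columba_minor))),Callithrix_gracilis)).
That clade contains 12 terminal taxa: Arabidopsis_occidentalis, Bacillus_elegans, Callithrix_gracilis, Columba_minor, Corvus_australis, Escherichia_borealis, Hordeum_fluviatilis, Hylobates_minor, Larix_orientalis, Neofelis_borealis, Schizosaccharomyces_vulgaris, Taxidea_nanus.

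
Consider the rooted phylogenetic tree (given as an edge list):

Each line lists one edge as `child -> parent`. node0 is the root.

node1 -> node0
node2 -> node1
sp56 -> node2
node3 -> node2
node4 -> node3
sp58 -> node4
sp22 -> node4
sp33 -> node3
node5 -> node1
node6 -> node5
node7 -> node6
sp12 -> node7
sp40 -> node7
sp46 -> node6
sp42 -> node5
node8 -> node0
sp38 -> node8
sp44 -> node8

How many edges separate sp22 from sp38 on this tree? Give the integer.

7

The MRCA of sp22 and sp38 is the root of the tree.
From sp22 up to that node: 5 branches. From sp38 up to the same node: 2 branches. Total: 5 + 2 = 7.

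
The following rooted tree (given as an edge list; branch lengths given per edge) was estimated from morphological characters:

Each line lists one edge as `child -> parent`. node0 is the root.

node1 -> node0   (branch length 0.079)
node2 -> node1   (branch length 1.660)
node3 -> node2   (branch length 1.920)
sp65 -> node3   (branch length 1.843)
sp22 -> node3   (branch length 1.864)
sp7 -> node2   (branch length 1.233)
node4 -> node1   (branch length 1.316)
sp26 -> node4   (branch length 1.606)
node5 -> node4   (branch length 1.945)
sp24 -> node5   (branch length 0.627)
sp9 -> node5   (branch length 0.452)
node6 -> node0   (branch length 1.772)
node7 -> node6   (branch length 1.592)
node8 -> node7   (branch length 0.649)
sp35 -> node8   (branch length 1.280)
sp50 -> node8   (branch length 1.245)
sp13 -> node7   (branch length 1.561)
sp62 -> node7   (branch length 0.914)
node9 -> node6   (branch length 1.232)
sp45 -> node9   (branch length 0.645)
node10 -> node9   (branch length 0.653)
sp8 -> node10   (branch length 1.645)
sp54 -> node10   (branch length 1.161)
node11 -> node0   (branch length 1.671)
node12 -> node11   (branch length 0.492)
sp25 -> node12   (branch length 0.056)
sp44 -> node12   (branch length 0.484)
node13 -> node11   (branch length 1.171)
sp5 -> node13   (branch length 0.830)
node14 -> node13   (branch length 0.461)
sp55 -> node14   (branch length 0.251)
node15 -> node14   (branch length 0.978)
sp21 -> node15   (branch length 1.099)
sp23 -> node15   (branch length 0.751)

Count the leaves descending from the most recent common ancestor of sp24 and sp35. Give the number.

19

The MRCA of sp24 and sp35 is the root, so the clade is the entire tree.
That clade contains 19 terminal taxa: sp13, sp21, sp22, sp23, sp24, sp25, sp26, sp35, sp44, sp45, sp5, sp50, sp54, sp55, sp62, sp65, sp7, sp8, sp9.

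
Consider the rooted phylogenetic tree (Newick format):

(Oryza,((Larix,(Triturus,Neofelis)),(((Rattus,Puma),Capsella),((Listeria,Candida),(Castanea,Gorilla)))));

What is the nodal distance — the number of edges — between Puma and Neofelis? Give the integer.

7

The MRCA of Puma and Neofelis is the node subtending ((Larix,(Triturus,Neofelis)),(((Rattus,Puma),Capsella),((Listeria,Candida),(Castanea,Gorilla)))).
From Puma up to that node: 4 branches. From Neofelis up to the same node: 3 branches. Total: 4 + 3 = 7.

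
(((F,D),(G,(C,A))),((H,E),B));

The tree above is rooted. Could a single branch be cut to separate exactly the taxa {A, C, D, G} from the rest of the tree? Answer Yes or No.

No

The MRCA of the listed taxa subtends ((F,D),(G,(C,A))).
That clade also contains F, which is not in the proposed group, so the group is not monophyletic.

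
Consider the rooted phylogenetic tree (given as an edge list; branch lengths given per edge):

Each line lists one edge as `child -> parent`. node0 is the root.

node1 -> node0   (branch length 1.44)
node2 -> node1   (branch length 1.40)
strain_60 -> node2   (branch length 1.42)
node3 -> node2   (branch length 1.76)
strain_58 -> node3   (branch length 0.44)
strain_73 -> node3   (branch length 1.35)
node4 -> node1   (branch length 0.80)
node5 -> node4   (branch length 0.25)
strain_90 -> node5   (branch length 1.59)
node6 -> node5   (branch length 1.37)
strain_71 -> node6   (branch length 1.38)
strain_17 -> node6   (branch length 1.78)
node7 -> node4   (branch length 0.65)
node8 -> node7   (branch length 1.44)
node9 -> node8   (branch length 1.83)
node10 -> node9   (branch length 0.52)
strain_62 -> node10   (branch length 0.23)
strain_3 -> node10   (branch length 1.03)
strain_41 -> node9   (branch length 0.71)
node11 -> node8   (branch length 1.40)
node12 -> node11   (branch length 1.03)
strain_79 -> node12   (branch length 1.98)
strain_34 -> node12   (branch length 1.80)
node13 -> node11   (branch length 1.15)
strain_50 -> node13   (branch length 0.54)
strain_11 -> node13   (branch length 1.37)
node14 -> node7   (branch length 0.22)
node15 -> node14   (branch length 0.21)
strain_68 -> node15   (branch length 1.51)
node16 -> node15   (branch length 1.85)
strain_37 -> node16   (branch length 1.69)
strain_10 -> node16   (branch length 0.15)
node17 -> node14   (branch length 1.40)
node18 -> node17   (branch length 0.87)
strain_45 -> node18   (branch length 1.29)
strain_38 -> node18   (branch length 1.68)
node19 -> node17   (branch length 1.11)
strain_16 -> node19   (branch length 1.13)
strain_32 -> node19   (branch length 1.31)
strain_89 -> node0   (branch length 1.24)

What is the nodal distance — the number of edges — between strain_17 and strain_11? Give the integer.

8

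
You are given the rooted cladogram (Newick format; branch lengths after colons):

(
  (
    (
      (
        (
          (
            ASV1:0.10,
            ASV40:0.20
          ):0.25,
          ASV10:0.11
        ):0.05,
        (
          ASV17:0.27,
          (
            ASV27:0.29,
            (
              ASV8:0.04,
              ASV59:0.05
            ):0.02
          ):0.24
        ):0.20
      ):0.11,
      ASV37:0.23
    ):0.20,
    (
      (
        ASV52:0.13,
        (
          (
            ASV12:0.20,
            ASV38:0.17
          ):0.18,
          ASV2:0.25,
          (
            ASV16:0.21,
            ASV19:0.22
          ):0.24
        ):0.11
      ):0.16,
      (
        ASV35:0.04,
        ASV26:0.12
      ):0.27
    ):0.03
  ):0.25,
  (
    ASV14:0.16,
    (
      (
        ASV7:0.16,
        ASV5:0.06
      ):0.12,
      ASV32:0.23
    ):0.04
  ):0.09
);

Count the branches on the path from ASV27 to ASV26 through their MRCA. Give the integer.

The MRCA of ASV27 and ASV26 is the node subtending (((((ASV1,ASV40),ASV10),(ASV17,(ASV27,(ASV8,ASV59)))),ASV37),((ASV52,((ASV12,ASV38),ASV2,(ASV16,ASV19))),(ASV35,ASV26))).
From ASV27 up to that node: 5 branches. From ASV26 up to the same node: 3 branches. Total: 5 + 3 = 8.

8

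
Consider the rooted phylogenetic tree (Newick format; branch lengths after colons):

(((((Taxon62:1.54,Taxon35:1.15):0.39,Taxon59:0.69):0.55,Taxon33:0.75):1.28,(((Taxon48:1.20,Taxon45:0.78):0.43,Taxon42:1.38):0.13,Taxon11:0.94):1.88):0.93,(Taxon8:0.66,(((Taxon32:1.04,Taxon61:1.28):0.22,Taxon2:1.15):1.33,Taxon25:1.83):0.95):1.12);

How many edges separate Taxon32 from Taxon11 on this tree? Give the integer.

The MRCA of Taxon32 and Taxon11 is the root of the tree.
From Taxon32 up to that node: 5 branches. From Taxon11 up to the same node: 3 branches. Total: 5 + 3 = 8.

8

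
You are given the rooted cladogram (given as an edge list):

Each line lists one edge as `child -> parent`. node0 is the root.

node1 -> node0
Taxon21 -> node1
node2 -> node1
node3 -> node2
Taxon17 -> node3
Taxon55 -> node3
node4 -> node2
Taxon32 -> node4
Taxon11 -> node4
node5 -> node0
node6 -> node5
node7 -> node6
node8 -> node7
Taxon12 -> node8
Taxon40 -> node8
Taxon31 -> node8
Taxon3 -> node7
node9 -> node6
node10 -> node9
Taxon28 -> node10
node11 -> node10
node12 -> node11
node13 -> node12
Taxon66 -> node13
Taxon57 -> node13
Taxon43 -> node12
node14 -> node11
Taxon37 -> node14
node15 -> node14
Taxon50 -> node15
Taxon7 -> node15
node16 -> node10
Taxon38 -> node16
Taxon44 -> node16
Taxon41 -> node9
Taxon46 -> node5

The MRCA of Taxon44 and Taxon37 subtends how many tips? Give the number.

The MRCA of Taxon44 and Taxon37 is the node subtending (Taxon28,(((Taxon66,Taxon57),Taxon43),(Taxon37,(Taxon50,Taxon7))),(Taxon38,Taxon44)).
That clade contains 9 terminal taxa: Taxon28, Taxon37, Taxon38, Taxon43, Taxon44, Taxon50, Taxon57, Taxon66, Taxon7.

9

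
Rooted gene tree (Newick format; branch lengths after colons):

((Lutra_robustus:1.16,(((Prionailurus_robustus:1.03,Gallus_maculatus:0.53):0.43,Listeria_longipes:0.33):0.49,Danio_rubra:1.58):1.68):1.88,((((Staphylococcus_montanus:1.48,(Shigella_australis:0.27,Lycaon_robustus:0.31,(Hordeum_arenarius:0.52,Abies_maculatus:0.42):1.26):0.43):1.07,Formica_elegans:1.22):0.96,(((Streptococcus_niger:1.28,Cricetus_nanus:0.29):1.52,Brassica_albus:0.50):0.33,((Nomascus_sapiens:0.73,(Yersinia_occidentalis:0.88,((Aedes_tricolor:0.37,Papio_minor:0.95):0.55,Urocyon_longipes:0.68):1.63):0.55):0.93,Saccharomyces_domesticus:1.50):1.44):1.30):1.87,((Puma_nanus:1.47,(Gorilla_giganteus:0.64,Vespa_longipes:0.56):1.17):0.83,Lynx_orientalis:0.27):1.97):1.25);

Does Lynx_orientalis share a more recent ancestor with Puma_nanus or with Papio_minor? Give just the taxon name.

Puma_nanus

The MRCA of Lynx_orientalis and Puma_nanus subtends ((Puma_nanus,(Gorilla_giganteus,Vespa_longipes)),Lynx_orientalis) (4 taxa).
The MRCA of Lynx_orientalis and Papio_minor subtends ((((Staphylococcus_montanus,(Shigella_australis,Lycaon_robustus,(Hordeum_arenarius,Abies_maculatus))),Formica_elegans),(((Streptococcus_niger,Cricetus_nanus),Brassica_albus),((Nomascus_sapiens,(Yersinia_occidentalis,((Aedes_tricolor,Papio_minor),Urocyon_longipes))),Saccharomyces_domesticus))),((Puma_nanus,(Gorilla_giganteus,Vespa_longipes)),Lynx_orientalis)) (19 taxa).
The first is nested inside the second, so Lynx_orientalis shares a more recent common ancestor with Puma_nanus.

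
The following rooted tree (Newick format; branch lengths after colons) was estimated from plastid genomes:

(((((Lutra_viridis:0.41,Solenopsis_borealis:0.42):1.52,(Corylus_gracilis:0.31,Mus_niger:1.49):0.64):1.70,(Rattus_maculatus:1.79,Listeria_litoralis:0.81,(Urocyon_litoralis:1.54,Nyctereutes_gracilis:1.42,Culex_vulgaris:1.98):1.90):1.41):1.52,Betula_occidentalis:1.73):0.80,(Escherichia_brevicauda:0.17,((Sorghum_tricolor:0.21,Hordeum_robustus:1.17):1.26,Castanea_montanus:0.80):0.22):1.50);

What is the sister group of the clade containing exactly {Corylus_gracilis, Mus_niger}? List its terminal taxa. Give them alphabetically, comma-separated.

Lutra_viridis, Solenopsis_borealis

The clade containing exactly {Corylus_gracilis, Mus_niger} attaches to the tree at the node subtending ((Lutra_viridis,Solenopsis_borealis),(Corylus_gracilis,Mus_niger)).
The other lineage descending from that same node — the sister group — is (Lutra_viridis,Solenopsis_borealis); its 2 tips in alphabetical order are the answer.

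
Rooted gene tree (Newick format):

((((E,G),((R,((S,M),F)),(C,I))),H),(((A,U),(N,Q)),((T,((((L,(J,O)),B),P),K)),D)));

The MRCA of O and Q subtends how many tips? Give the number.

The MRCA of O and Q is the node subtending (((A,U),(N,Q)),((T,((((L,(J,O)),B),P),K)),D)).
That clade contains 12 terminal taxa: A, B, D, J, K, L, N, O, P, Q, T, U.

12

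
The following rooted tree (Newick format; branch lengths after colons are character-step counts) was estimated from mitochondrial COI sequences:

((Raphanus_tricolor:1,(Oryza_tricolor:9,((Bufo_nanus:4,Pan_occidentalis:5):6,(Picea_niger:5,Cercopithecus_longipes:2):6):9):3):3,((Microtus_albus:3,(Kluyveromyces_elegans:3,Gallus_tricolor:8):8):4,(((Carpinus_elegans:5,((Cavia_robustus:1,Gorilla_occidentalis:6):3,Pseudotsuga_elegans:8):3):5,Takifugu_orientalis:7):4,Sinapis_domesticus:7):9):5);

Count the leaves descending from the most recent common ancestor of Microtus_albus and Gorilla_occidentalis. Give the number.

9

The MRCA of Microtus_albus and Gorilla_occidentalis is the node subtending ((Microtus_albus,(Kluyveromyces_elegans,Gallus_tricolor)),(((Carpinus_elegans,((Cavia_robustus,Gorilla_occidentalis),Pseudotsuga_elegans)),Takifugu_orientalis),Sinapis_domesticus)).
That clade contains 9 terminal taxa: Carpinus_elegans, Cavia_robustus, Gallus_tricolor, Gorilla_occidentalis, Kluyveromyces_elegans, Microtus_albus, Pseudotsuga_elegans, Sinapis_domesticus, Takifugu_orientalis.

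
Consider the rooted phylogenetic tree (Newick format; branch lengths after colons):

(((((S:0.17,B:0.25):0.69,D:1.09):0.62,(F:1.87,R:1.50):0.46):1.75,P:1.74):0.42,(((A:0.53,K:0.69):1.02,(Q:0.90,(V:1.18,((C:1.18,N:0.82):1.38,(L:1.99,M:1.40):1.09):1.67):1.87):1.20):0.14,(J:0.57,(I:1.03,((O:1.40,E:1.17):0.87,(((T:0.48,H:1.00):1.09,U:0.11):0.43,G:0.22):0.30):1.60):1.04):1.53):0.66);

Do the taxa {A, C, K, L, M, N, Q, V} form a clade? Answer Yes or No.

Yes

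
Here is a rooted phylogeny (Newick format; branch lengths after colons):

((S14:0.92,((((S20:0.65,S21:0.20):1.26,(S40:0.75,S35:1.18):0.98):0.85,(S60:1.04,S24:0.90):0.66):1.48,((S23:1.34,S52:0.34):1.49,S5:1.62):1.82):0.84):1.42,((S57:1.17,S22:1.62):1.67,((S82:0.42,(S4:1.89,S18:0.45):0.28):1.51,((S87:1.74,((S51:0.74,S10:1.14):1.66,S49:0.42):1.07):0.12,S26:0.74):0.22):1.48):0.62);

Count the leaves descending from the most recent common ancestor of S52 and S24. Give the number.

The MRCA of S52 and S24 is the node subtending ((((S20,S21),(S40,S35)),(S60,S24)),((S23,S52),S5)).
That clade contains 9 terminal taxa: S20, S21, S23, S24, S35, S40, S5, S52, S60.

9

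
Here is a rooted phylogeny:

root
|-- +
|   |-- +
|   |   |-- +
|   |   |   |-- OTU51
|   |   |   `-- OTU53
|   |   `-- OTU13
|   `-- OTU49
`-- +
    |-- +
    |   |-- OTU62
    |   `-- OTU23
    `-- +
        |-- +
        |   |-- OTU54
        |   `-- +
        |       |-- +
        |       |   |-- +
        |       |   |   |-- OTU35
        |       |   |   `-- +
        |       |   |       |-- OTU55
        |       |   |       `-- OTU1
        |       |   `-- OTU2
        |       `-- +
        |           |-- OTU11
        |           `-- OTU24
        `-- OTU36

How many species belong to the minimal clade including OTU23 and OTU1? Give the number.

10

The MRCA of OTU23 and OTU1 is the node subtending ((OTU62,OTU23),((OTU54,(((OTU35,(OTU55,OTU1)),OTU2),(OTU11,OTU24))),OTU36)).
That clade contains 10 terminal taxa: OTU1, OTU11, OTU2, OTU23, OTU24, OTU35, OTU36, OTU54, OTU55, OTU62.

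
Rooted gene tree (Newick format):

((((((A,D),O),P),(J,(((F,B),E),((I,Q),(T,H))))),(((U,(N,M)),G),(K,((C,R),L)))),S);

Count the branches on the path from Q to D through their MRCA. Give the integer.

The MRCA of Q and D is the node subtending ((((A,D),O),P),(J,(((F,B),E),((I,Q),(T,H))))).
From Q up to that node: 5 branches. From D up to the same node: 4 branches. Total: 5 + 4 = 9.

9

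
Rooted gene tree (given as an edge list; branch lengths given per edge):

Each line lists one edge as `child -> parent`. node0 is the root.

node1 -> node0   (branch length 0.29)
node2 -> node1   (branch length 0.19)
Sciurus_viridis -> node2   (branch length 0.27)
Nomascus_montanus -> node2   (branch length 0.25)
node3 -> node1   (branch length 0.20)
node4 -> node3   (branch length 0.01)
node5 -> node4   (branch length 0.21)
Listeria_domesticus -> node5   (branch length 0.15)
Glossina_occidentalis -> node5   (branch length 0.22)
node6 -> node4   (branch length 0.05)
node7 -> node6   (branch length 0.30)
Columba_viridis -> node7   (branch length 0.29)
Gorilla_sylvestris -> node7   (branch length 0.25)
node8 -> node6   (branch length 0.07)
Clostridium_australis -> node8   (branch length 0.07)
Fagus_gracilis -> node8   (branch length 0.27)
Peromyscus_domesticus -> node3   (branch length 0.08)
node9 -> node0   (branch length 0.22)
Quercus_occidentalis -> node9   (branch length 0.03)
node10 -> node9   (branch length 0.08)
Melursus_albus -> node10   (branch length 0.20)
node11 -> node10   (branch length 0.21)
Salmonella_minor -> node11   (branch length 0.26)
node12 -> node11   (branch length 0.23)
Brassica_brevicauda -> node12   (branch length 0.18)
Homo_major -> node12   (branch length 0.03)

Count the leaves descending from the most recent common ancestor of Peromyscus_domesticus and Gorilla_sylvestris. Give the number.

7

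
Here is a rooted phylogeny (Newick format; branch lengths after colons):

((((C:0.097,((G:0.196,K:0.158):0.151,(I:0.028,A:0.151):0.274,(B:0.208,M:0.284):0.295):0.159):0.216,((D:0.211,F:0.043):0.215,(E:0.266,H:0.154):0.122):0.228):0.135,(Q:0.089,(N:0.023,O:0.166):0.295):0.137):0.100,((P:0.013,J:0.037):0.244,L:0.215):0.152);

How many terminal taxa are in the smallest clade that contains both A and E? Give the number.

11

The MRCA of A and E is the node subtending ((C,((G,K),(I,A),(B,M))),((D,F),(E,H))).
That clade contains 11 terminal taxa: A, B, C, D, E, F, G, H, I, K, M.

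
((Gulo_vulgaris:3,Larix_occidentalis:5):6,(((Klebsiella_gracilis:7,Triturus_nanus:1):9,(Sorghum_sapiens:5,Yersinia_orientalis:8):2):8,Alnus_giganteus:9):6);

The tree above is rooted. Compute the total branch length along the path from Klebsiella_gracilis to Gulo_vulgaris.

The path runs Klebsiella_gracilis → … → MRCA → … → Gulo_vulgaris; the MRCA is the root of the tree.
Branch lengths along that path: 7 + 9 + 8 + 6 + 6 + 3 = 39.

39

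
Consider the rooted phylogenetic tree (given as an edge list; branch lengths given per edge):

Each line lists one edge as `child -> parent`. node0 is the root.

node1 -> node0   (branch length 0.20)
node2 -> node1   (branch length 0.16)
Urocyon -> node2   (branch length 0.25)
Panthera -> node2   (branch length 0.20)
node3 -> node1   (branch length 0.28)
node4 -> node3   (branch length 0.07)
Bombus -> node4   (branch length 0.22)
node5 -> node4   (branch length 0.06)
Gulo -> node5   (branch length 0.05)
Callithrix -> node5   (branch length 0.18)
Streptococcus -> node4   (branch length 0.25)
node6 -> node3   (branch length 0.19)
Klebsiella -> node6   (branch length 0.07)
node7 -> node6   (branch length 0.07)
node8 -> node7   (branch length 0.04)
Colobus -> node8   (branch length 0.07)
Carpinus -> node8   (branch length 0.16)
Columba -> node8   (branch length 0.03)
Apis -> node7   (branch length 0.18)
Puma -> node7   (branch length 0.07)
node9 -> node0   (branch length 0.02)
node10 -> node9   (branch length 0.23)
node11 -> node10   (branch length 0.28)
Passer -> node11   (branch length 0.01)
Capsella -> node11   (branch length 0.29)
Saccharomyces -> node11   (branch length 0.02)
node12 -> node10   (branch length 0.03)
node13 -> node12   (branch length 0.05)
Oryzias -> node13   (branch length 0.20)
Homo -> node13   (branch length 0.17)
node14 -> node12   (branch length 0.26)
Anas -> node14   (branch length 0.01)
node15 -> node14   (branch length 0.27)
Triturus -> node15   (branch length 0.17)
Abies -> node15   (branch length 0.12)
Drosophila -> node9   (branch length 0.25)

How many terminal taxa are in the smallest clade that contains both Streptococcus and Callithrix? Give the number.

The MRCA of Streptococcus and Callithrix is the node subtending (Bombus,(Gulo,Callithrix),Streptococcus).
That clade contains 4 terminal taxa: Bombus, Callithrix, Gulo, Streptococcus.

4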